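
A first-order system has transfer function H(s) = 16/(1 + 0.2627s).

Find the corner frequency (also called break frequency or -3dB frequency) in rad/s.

Corner frequency = 1/τ = 1/0.2627 = 3.807 rad/s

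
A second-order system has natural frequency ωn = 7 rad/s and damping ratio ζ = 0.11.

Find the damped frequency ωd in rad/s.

ωd = ωn√(1 - ζ²) = 7√(1 - 0.11²) = 6.96 rad/s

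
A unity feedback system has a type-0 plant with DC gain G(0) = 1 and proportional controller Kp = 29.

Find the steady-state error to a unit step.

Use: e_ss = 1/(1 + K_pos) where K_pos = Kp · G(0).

K_pos = Kp · G(0) = 29 × 1 = 29. e_ss = 1/(1 + 29) = 0.0333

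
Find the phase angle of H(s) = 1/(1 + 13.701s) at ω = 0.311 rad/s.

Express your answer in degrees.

Phase = -arctan(ωτ) = -arctan(0.311 × 13.701) = -76.8°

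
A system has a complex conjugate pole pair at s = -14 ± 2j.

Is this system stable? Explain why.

Real part of poles is -14 (< 0, left half-plane). Stable.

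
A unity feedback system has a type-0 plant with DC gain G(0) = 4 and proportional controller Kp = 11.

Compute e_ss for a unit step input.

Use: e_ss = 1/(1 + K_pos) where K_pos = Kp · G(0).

K_pos = Kp · G(0) = 11 × 4 = 44. e_ss = 1/(1 + 44) = 0.0222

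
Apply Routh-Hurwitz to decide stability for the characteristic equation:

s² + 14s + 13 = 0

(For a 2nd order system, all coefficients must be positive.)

Coefficients: 1, 14, 13. All positive, so system is stable.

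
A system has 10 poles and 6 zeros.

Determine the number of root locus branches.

Root locus has n branches where n = number of poles = 10.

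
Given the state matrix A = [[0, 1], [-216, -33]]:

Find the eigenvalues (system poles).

det(A - λI) = λ² - (-33)λ + 216 = (λ - (-24))(λ - (-9)). Eigenvalues: -24, -9.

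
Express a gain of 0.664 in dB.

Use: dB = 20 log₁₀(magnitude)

dB = 20 log₁₀(0.664) = -3.6 dB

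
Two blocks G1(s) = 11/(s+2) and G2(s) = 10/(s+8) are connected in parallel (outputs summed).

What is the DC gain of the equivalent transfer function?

Parallel: G_eq = G1 + G2. DC gain = G1(0) + G2(0) = 11/2 + 10/8 = 5.5 + 1.25 = 6.75.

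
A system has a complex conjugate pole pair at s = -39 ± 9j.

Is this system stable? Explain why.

Real part of poles is -39 (< 0, left half-plane). Stable.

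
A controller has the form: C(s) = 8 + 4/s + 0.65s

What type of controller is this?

This is a Proportional-Integral-Derivative (PID) controller.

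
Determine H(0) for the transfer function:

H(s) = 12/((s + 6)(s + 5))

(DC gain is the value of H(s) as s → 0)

DC gain = H(0) = 12/(6 × 5) = 12/30 = 0.4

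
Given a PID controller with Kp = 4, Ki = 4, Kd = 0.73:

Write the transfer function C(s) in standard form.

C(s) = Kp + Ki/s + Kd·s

Substituting values: C(s) = 4 + 4/s + 0.73s = (0.73s² + 4s + 4)/s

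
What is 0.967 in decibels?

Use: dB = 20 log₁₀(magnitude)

dB = 20 log₁₀(0.967) = -0.3 dB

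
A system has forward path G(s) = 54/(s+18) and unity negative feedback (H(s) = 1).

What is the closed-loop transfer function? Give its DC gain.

T(s) = G/(1+GH) = [54/(s+18)] / [1 + 54/(s+18)] = 54/(s+18+54) = 54/(s+72). DC gain = 54/72 = 0.75.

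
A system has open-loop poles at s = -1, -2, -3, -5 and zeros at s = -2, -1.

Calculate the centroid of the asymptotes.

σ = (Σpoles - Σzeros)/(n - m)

σ = (Σpoles - Σzeros)/(n - m) = (-11 - (-3))/(4 - 2) = -8/2 = -4.0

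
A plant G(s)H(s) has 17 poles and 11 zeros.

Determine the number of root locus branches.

Root locus has n branches where n = number of poles = 17.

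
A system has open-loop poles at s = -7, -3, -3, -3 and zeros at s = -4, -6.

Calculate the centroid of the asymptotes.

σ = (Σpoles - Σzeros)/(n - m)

σ = (Σpoles - Σzeros)/(n - m) = (-16 - (-10))/(4 - 2) = -6/2 = -3.0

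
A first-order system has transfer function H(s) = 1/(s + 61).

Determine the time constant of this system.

For H(s) = 1/(s + 1/τ), the pole is at -1/τ = -61, so τ = 1/61 = 0.0164 s.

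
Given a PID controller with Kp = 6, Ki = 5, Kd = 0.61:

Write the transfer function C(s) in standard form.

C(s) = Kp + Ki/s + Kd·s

Substituting values: C(s) = 6 + 5/s + 0.61s = (0.61s² + 6s + 5)/s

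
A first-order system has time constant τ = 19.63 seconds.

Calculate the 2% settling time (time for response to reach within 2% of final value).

For first-order system, 2% settling time ≈ 4τ = 4 × 19.63 = 78.52 s.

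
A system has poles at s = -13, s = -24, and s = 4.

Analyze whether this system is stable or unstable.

Pole(s) at s = 4 are not in the left half-plane. System is unstable.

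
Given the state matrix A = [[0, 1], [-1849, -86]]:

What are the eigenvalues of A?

det(A - λI) = λ² - (-86)λ + 1849 = (λ - (-43))(λ - (-43)). Eigenvalues: -43, -43.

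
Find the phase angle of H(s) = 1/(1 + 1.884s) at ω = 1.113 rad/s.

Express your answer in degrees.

Phase = -arctan(ωτ) = -arctan(1.113 × 1.884) = -64.5°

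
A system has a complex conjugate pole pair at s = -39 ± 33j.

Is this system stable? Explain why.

Real part of poles is -39 (< 0, left half-plane). Stable.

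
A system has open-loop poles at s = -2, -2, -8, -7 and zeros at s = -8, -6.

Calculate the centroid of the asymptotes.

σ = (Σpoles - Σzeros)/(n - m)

σ = (Σpoles - Σzeros)/(n - m) = (-19 - (-14))/(4 - 2) = -5/2 = -2.5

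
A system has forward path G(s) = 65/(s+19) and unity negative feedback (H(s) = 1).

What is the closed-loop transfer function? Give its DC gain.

T(s) = G/(1+GH) = [65/(s+19)] / [1 + 65/(s+19)] = 65/(s+19+65) = 65/(s+84). DC gain = 65/84 = 0.7738.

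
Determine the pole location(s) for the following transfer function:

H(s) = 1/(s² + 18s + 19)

Discriminant = 18² - 4×1×19 = 324 - 76 = 248 > 0, so two distinct real poles. Using quadratic formula: s = (-18 ± √248)/(2×1) = (-18 ± √248)/2, with √248 ≈ 15.7480. s₁ ≈ -1.1260, s₂ ≈ -16.8740. Poles: s₁ = -1.1260, s₂ = -16.8740.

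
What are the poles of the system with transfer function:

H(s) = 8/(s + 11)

Pole is where denominator = 0: s + 11 = 0, so s = -11.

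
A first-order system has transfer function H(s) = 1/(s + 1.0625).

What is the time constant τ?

For H(s) = 1/(s + 1/τ), the pole is at -1/τ = -1.0625, so τ = 1/1.0625 = 0.9412 s.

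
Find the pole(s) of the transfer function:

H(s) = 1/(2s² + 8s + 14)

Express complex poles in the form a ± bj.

Discriminant = 8² - 4×2×14 = 64 - 112 = -48 < 0, so the poles are a complex conjugate pair s = (-8 ± j√48)/(2×2). Real part = -8/(2×2) = -8/4 = -2; imaginary part = ±√48/(2×2) ≈ 1.7321. Poles: s = -2 ± 1.7321j.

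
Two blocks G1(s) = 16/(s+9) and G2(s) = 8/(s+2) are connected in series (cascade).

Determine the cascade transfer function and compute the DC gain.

Series: multiply transfer functions. G_eq = 16/(s+9) × 8/(s+2) = 128/((s+9)(s+2)). DC gain = 128/(9×2) = 7.1111.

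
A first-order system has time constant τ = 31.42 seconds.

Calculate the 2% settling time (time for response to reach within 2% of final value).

For first-order system, 2% settling time ≈ 4τ = 4 × 31.42 = 125.68 s.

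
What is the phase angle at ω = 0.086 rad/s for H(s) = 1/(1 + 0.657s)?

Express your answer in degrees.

Phase = -arctan(ωτ) = -arctan(0.086 × 0.657) = -3.2°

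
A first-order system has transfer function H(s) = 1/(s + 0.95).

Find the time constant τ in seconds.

For H(s) = 1/(s + 1/τ), the pole is at -1/τ = -0.95, so τ = 1/0.95 = 1.0526 s.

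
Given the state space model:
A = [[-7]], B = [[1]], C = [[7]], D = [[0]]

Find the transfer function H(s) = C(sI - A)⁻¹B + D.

(sI - A)⁻¹ = 1/(s + 7). H(s) = 7 × 1/(s + 7) + 0 = 7/(s + 7).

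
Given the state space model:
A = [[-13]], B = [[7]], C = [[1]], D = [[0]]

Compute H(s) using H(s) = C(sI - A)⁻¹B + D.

(sI - A)⁻¹ = 1/(s + 13). H(s) = 1 × 7/(s + 13) + 0 = 7/(s + 13).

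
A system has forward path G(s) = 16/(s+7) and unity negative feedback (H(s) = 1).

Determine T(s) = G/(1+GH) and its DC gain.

T(s) = G/(1+GH) = [16/(s+7)] / [1 + 16/(s+7)] = 16/(s+7+16) = 16/(s+23). DC gain = 16/23 = 0.6957.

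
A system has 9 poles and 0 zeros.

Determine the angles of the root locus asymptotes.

n - m = 9 - 0 = 9. Angles: θk = (2k + 1)·180°/9 = 20°, 60°, 100°, 140°, 180°, 220°, 260°, 300°, 340°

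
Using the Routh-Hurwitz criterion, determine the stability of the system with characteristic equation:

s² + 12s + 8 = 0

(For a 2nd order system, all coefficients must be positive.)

Coefficients: 1, 12, 8. All positive, so system is stable.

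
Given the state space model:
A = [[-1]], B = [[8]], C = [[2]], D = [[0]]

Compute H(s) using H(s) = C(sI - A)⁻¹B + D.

(sI - A)⁻¹ = 1/(s + 1). H(s) = 2 × 8/(s + 1) + 0 = 16/(s + 1).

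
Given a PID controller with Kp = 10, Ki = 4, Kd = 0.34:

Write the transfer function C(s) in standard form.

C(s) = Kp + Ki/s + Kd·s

Substituting values: C(s) = 10 + 4/s + 0.34s = (0.34s² + 10s + 4)/s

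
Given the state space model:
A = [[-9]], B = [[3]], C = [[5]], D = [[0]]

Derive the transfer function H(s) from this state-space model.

(sI - A)⁻¹ = 1/(s + 9). H(s) = 5 × 3/(s + 9) + 0 = 15/(s + 9).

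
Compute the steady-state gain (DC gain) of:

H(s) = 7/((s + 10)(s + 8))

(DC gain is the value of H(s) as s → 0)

DC gain = H(0) = 7/(10 × 8) = 7/80 = 0.0875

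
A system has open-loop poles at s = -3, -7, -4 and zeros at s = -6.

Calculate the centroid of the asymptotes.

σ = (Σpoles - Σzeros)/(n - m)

σ = (Σpoles - Σzeros)/(n - m) = (-14 - (-6))/(3 - 1) = -8/2 = -4.0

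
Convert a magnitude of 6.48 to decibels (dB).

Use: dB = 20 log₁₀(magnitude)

dB = 20 log₁₀(6.48) = 16.2 dB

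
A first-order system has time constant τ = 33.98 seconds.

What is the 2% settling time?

For first-order system, 2% settling time ≈ 4τ = 4 × 33.98 = 135.92 s.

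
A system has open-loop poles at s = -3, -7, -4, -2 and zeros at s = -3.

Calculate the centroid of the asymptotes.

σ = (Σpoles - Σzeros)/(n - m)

σ = (Σpoles - Σzeros)/(n - m) = (-16 - (-3))/(4 - 1) = -13/3 = -4.33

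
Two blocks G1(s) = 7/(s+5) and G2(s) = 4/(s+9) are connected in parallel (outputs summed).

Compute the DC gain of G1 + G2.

Parallel: G_eq = G1 + G2. DC gain = G1(0) + G2(0) = 7/5 + 4/9 = 1.4 + 0.4444 = 1.8444.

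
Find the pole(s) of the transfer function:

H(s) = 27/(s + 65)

Pole is where denominator = 0: s + 65 = 0, so s = -65.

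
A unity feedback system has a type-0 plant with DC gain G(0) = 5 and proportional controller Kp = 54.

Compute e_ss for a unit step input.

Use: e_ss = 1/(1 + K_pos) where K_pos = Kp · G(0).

K_pos = Kp · G(0) = 54 × 5 = 270. e_ss = 1/(1 + 270) = 0.0037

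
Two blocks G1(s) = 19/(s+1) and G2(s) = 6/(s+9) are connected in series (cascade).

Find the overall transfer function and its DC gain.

Series: multiply transfer functions. G_eq = 19/(s+1) × 6/(s+9) = 114/((s+1)(s+9)). DC gain = 114/(1×9) = 12.6667.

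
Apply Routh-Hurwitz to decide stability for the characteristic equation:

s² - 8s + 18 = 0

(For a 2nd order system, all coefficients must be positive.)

Coefficients: 1, -8, 18. b=-8 not positive, so system is unstable.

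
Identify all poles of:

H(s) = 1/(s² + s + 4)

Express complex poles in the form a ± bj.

Discriminant = 1² - 4×1×4 = 1 - 16 = -15 < 0, so the poles are a complex conjugate pair s = (-1 ± j√15)/(2×1). Real part = -1/(2×1) = -1/2 = -0.5; imaginary part = ±√15/(2×1) ≈ 1.9365. Poles: s = -0.5 ± 1.9365j.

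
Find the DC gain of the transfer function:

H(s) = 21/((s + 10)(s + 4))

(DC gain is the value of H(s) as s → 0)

DC gain = H(0) = 21/(10 × 4) = 21/40 = 0.525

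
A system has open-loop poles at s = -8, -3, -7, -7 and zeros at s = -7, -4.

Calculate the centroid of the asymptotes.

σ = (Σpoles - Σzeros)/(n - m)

σ = (Σpoles - Σzeros)/(n - m) = (-25 - (-11))/(4 - 2) = -14/2 = -7.0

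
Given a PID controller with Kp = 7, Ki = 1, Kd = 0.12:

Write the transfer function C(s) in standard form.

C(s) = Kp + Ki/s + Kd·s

Substituting values: C(s) = 7 + 1/s + 0.12s = (0.12s² + 7s + 1)/s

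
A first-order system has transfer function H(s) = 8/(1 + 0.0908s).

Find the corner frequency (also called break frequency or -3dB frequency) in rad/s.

Corner frequency = 1/τ = 1/0.0908 = 11.013 rad/s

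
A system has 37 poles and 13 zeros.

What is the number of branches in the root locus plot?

Root locus has n branches where n = number of poles = 37.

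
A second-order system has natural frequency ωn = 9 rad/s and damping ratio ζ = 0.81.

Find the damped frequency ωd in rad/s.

ωd = ωn√(1 - ζ²) = 9√(1 - 0.81²) = 5.28 rad/s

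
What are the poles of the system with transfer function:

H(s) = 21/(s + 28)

Pole is where denominator = 0: s + 28 = 0, so s = -28.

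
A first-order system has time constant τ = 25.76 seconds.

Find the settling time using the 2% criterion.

For first-order system, 2% settling time ≈ 4τ = 4 × 25.76 = 103.04 s.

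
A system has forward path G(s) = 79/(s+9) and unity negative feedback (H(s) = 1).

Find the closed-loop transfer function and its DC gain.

T(s) = G/(1+GH) = [79/(s+9)] / [1 + 79/(s+9)] = 79/(s+9+79) = 79/(s+88). DC gain = 79/88 = 0.8977.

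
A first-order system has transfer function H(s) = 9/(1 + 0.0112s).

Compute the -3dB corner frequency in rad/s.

Corner frequency = 1/τ = 1/0.0112 = 89.286 rad/s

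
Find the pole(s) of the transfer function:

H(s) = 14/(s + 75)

Pole is where denominator = 0: s + 75 = 0, so s = -75.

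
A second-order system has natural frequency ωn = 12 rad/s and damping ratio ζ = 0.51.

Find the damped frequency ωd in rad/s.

ωd = ωn√(1 - ζ²) = 12√(1 - 0.51²) = 10.32 rad/s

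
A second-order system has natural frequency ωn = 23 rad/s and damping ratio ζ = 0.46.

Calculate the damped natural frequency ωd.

ωd = ωn√(1 - ζ²) = 23√(1 - 0.46²) = 20.42 rad/s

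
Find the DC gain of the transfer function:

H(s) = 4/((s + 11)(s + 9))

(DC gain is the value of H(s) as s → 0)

DC gain = H(0) = 4/(11 × 9) = 4/99 = 0.0404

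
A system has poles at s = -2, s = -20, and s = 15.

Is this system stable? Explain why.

Pole(s) at s = 15 are not in the left half-plane. System is unstable.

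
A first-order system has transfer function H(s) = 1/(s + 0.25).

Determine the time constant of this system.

For H(s) = 1/(s + 1/τ), the pole is at -1/τ = -0.25, so τ = 1/0.25 = 4 s.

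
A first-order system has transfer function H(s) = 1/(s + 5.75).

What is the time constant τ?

For H(s) = 1/(s + 1/τ), the pole is at -1/τ = -5.75, so τ = 1/5.75 = 0.1739 s.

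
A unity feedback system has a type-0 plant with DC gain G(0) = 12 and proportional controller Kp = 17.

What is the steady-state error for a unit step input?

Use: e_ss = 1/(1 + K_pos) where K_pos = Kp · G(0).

K_pos = Kp · G(0) = 17 × 12 = 204. e_ss = 1/(1 + 204) = 0.0049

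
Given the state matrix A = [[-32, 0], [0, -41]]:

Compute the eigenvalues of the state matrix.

For diagonal matrix, eigenvalues are diagonal entries: λ₁ = -32, λ₂ = -41.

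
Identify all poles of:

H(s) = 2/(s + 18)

Pole is where denominator = 0: s + 18 = 0, so s = -18.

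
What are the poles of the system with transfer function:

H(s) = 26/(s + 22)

Pole is where denominator = 0: s + 22 = 0, so s = -22.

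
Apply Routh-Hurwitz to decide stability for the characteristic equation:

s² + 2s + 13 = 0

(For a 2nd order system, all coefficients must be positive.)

Coefficients: 1, 2, 13. All positive, so system is stable.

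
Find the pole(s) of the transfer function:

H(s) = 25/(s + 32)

Pole is where denominator = 0: s + 32 = 0, so s = -32.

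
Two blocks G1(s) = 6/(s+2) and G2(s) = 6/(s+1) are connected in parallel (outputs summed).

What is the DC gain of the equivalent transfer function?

Parallel: G_eq = G1 + G2. DC gain = G1(0) + G2(0) = 6/2 + 6/1 = 3 + 6 = 9.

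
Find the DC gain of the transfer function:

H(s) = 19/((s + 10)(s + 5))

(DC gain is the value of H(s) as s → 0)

DC gain = H(0) = 19/(10 × 5) = 19/50 = 0.38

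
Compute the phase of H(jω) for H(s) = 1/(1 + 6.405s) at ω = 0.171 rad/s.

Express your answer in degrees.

Phase = -arctan(ωτ) = -arctan(0.171 × 6.405) = -47.6°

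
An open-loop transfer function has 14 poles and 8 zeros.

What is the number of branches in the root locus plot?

Root locus has n branches where n = number of poles = 14.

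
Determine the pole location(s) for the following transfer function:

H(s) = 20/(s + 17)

Pole is where denominator = 0: s + 17 = 0, so s = -17.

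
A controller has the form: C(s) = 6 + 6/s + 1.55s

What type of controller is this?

This is a Proportional-Integral-Derivative (PID) controller.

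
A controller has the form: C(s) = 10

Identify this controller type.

This is a Proportional (P) controller.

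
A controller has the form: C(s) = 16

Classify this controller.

This is a Proportional (P) controller.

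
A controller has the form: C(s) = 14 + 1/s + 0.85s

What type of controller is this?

This is a Proportional-Integral-Derivative (PID) controller.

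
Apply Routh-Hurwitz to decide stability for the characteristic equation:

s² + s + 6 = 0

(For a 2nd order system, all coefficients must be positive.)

Coefficients: 1, 1, 6. All positive, so system is stable.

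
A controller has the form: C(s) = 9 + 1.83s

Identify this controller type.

This is a Proportional-Derivative (PD) controller.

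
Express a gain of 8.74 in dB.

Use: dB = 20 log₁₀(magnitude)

dB = 20 log₁₀(8.74) = 18.8 dB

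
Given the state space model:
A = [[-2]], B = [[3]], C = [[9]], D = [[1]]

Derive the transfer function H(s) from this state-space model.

(sI - A)⁻¹ = 1/(s + 2). H(s) = 9×3/(s + 2) + 1 = (s + 29)/(s + 2).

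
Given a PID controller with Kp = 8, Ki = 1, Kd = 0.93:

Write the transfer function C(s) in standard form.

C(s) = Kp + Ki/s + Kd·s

Substituting values: C(s) = 8 + 1/s + 0.93s = (0.93s² + 8s + 1)/s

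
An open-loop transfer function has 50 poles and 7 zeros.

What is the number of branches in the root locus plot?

Root locus has n branches where n = number of poles = 50.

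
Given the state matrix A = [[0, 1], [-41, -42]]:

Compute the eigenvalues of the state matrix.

det(A - λI) = λ² - (-42)λ + 41 = (λ - (-41))(λ - (-1)). Eigenvalues: -41, -1.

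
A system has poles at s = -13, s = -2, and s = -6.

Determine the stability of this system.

All poles are in the left half-plane. System is stable.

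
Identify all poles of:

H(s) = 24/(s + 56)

Pole is where denominator = 0: s + 56 = 0, so s = -56.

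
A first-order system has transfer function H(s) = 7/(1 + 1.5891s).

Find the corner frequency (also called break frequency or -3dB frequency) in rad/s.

Corner frequency = 1/τ = 1/1.5891 = 0.629 rad/s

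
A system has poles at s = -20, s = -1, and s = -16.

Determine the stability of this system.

All poles are in the left half-plane. System is stable.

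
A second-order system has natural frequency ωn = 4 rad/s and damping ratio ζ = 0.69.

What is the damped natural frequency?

ωd = ωn√(1 - ζ²) = 4√(1 - 0.69²) = 2.9 rad/s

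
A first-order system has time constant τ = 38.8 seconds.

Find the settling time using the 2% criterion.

For first-order system, 2% settling time ≈ 4τ = 4 × 38.8 = 155.2 s.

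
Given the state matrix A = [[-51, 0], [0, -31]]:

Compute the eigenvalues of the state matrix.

For diagonal matrix, eigenvalues are diagonal entries: λ₁ = -51, λ₂ = -31.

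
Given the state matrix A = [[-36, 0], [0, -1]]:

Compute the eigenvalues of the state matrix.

For diagonal matrix, eigenvalues are diagonal entries: λ₁ = -36, λ₂ = -1.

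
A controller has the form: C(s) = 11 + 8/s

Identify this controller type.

This is a Proportional-Integral (PI) controller.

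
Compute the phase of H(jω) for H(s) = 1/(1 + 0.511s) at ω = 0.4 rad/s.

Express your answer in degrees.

Phase = -arctan(ωτ) = -arctan(0.4 × 0.511) = -11.6°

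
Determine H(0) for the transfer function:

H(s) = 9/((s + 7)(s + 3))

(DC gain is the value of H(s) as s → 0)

DC gain = H(0) = 9/(7 × 3) = 9/21 = 0.4286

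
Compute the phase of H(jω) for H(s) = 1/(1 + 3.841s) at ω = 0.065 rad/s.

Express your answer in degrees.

Phase = -arctan(ωτ) = -arctan(0.065 × 3.841) = -14.0°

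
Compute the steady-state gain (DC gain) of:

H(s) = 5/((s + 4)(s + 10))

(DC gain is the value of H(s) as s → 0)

DC gain = H(0) = 5/(4 × 10) = 5/40 = 0.125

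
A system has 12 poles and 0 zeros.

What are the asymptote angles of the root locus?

n - m = 12 - 0 = 12. Angles: θk = (2k + 1)·180°/12 = 15°, 45°, 75°, 105°, 135°, 165°, 195°, 225°, 255°, 285°, 315°, 345°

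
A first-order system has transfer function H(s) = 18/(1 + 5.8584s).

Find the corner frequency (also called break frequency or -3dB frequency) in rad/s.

Corner frequency = 1/τ = 1/5.8584 = 0.171 rad/s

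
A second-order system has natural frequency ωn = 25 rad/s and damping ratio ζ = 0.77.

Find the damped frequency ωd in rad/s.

ωd = ωn√(1 - ζ²) = 25√(1 - 0.77²) = 15.95 rad/s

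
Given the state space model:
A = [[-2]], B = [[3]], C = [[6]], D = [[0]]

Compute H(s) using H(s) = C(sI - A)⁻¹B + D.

(sI - A)⁻¹ = 1/(s + 2). H(s) = 6 × 3/(s + 2) + 0 = 18/(s + 2).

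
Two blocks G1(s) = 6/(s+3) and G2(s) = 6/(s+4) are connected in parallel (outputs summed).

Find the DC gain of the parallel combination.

Parallel: G_eq = G1 + G2. DC gain = G1(0) + G2(0) = 6/3 + 6/4 = 2 + 1.5 = 3.5.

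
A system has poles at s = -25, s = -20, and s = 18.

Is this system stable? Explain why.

Pole(s) at s = 18 are not in the left half-plane. System is unstable.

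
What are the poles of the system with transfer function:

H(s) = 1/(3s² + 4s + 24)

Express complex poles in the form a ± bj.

Discriminant = 4² - 4×3×24 = 16 - 288 = -272 < 0, so the poles are a complex conjugate pair s = (-4 ± j√272)/(2×3). Real part = -4/(2×3) = -4/6 ≈ -0.6667; imaginary part = ±√272/(2×3) ≈ 2.7487. Poles: s = -0.6667 ± 2.7487j.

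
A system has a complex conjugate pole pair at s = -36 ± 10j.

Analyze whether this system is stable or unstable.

Real part of poles is -36 (< 0, left half-plane). Stable.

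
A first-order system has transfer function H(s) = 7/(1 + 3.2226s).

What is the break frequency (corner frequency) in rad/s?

Corner frequency = 1/τ = 1/3.2226 = 0.31 rad/s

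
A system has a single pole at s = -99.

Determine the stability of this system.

Pole at s = -99 is in the left half-plane. Stable.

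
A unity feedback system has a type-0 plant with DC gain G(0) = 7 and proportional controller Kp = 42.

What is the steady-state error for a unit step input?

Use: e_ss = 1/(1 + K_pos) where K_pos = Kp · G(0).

K_pos = Kp · G(0) = 42 × 7 = 294. e_ss = 1/(1 + 294) = 0.0034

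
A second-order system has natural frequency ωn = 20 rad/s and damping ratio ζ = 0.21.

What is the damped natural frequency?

ωd = ωn√(1 - ζ²) = 20√(1 - 0.21²) = 19.55 rad/s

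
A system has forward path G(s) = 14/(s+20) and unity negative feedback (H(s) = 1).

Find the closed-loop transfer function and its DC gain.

T(s) = G/(1+GH) = [14/(s+20)] / [1 + 14/(s+20)] = 14/(s+20+14) = 14/(s+34). DC gain = 14/34 = 0.4118.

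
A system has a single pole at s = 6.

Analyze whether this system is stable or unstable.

Pole at s = 6 is in the right half-plane. Unstable.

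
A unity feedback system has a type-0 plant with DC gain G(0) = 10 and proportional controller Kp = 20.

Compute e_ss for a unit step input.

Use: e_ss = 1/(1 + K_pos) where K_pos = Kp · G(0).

K_pos = Kp · G(0) = 20 × 10 = 200. e_ss = 1/(1 + 200) = 0.0050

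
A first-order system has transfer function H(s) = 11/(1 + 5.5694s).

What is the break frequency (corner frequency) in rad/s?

Corner frequency = 1/τ = 1/5.5694 = 0.18 rad/s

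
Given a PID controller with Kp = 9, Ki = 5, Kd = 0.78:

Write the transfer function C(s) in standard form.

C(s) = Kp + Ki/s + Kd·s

Substituting values: C(s) = 9 + 5/s + 0.78s = (0.78s² + 9s + 5)/s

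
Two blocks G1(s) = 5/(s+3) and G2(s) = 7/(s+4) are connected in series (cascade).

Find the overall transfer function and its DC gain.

Series: multiply transfer functions. G_eq = 5/(s+3) × 7/(s+4) = 35/((s+3)(s+4)). DC gain = 35/(3×4) = 2.9167.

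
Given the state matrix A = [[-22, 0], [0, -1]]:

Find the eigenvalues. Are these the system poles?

For diagonal matrix, eigenvalues are diagonal entries: λ₁ = -22, λ₂ = -1. Eigenvalues of A = system poles.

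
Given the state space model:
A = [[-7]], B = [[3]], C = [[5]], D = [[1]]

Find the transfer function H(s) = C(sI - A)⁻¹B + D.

(sI - A)⁻¹ = 1/(s + 7). H(s) = 5×3/(s + 7) + 1 = (s + 22)/(s + 7).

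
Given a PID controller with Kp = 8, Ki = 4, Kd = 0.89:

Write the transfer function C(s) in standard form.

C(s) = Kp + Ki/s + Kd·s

Substituting values: C(s) = 8 + 4/s + 0.89s = (0.89s² + 8s + 4)/s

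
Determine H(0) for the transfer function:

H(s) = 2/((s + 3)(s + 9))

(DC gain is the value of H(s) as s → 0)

DC gain = H(0) = 2/(3 × 9) = 2/27 = 0.0741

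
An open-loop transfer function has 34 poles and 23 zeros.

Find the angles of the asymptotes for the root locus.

n - m = 34 - 23 = 11. Angles: θk = (2k + 1)·180°/11 = 16.36°, 49.09°, 81.82°, 114.55°, 147.27°, 180°, 212.73°, 245.45°, 278.18°, 310.91°, 343.64°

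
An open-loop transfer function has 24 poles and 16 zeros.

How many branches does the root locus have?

Root locus has n branches where n = number of poles = 24.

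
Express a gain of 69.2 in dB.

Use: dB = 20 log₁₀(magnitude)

dB = 20 log₁₀(69.2) = 36.8 dB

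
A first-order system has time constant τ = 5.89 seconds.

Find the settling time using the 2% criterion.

For first-order system, 2% settling time ≈ 4τ = 4 × 5.89 = 23.56 s.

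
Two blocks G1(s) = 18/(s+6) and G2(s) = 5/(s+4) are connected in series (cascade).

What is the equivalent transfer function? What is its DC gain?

Series: multiply transfer functions. G_eq = 18/(s+6) × 5/(s+4) = 90/((s+6)(s+4)). DC gain = 90/(6×4) = 3.75.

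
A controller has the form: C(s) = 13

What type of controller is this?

This is a Proportional (P) controller.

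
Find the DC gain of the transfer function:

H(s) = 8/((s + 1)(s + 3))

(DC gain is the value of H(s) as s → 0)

DC gain = H(0) = 8/(1 × 3) = 8/3 = 2.6667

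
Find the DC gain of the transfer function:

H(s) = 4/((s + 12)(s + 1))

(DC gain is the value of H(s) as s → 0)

DC gain = H(0) = 4/(12 × 1) = 4/12 = 0.3333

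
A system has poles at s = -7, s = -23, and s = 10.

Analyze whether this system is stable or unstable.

Pole(s) at s = 10 are not in the left half-plane. System is unstable.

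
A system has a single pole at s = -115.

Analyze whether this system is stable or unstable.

Pole at s = -115 is in the left half-plane. Stable.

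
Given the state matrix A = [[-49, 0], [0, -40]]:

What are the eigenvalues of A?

For diagonal matrix, eigenvalues are diagonal entries: λ₁ = -49, λ₂ = -40.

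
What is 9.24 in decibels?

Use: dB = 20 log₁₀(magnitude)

dB = 20 log₁₀(9.24) = 19.3 dB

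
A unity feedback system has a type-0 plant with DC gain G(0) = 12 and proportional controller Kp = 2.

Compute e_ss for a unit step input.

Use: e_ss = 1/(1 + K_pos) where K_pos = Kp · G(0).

K_pos = Kp · G(0) = 2 × 12 = 24. e_ss = 1/(1 + 24) = 0.04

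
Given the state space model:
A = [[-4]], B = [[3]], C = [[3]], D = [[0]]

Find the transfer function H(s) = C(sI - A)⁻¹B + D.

(sI - A)⁻¹ = 1/(s + 4). H(s) = 3 × 3/(s + 4) + 0 = 9/(s + 4).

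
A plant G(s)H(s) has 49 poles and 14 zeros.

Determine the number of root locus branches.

Root locus has n branches where n = number of poles = 49.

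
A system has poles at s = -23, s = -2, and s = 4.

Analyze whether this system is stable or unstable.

Pole(s) at s = 4 are not in the left half-plane. System is unstable.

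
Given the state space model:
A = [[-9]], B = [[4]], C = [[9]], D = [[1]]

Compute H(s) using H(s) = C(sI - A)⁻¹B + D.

(sI - A)⁻¹ = 1/(s + 9). H(s) = 9×4/(s + 9) + 1 = (s + 45)/(s + 9).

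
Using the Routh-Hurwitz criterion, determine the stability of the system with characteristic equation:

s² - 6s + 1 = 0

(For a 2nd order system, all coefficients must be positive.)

Coefficients: 1, -6, 1. b=-6 not positive, so system is unstable.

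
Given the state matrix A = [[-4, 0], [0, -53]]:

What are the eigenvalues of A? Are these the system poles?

For diagonal matrix, eigenvalues are diagonal entries: λ₁ = -4, λ₂ = -53. Eigenvalues of A = system poles.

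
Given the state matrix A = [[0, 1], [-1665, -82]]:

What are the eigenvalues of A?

det(A - λI) = λ² - (-82)λ + 1665 = (λ - (-45))(λ - (-37)). Eigenvalues: -45, -37.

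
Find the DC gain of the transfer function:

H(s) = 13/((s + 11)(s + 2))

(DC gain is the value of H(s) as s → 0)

DC gain = H(0) = 13/(11 × 2) = 13/22 = 0.5909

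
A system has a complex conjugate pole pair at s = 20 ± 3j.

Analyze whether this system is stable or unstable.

Real part of poles is 20 (> 0, right half-plane). Unstable.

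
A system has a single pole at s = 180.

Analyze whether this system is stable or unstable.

Pole at s = 180 is in the right half-plane. Unstable.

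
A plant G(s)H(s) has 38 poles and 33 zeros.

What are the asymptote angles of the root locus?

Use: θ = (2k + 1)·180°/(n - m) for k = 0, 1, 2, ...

n - m = 38 - 33 = 5. Angles: θk = (2k + 1)·180°/5 = 36°, 108°, 180°, 252°, 324°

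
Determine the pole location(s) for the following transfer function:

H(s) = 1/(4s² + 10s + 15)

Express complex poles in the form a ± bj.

Discriminant = 10² - 4×4×15 = 100 - 240 = -140 < 0, so the poles are a complex conjugate pair s = (-10 ± j√140)/(2×4). Real part = -10/(2×4) = -10/8 = -1.25; imaginary part = ±√140/(2×4) ≈ 1.4790. Poles: s = -1.25 ± 1.4790j.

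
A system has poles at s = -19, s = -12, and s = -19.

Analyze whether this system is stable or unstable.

All poles are in the left half-plane. System is stable.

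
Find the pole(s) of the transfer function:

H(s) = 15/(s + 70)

Pole is where denominator = 0: s + 70 = 0, so s = -70.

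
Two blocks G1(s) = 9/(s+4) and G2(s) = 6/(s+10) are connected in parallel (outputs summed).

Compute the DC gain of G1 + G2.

Parallel: G_eq = G1 + G2. DC gain = G1(0) + G2(0) = 9/4 + 6/10 = 2.25 + 0.6 = 2.85.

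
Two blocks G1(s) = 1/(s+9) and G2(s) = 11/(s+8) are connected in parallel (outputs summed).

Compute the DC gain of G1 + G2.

Parallel: G_eq = G1 + G2. DC gain = G1(0) + G2(0) = 1/9 + 11/8 = 0.1111 + 1.375 = 1.4861.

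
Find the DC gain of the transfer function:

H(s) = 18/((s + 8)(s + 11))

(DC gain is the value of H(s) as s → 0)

DC gain = H(0) = 18/(8 × 11) = 18/88 = 0.2045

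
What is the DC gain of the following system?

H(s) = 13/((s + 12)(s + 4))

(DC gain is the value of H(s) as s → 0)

DC gain = H(0) = 13/(12 × 4) = 13/48 = 0.2708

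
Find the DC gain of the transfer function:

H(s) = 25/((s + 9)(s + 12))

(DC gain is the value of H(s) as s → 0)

DC gain = H(0) = 25/(9 × 12) = 25/108 = 0.2315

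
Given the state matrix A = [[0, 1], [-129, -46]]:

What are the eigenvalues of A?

det(A - λI) = λ² - (-46)λ + 129 = (λ - (-3))(λ - (-43)). Eigenvalues: -3, -43.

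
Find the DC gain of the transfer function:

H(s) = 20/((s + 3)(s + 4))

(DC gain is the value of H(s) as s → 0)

DC gain = H(0) = 20/(3 × 4) = 20/12 = 1.6667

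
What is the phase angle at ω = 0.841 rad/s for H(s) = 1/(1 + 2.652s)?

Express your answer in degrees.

Phase = -arctan(ωτ) = -arctan(0.841 × 2.652) = -65.9°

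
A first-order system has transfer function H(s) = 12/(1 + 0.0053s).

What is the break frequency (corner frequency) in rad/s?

Corner frequency = 1/τ = 1/0.0053 = 188.679 rad/s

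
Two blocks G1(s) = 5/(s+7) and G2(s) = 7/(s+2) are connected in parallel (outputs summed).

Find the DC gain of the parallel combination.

Parallel: G_eq = G1 + G2. DC gain = G1(0) + G2(0) = 5/7 + 7/2 = 0.7143 + 3.5 = 4.2143.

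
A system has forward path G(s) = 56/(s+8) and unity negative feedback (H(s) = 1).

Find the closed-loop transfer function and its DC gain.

T(s) = G/(1+GH) = [56/(s+8)] / [1 + 56/(s+8)] = 56/(s+8+56) = 56/(s+64). DC gain = 56/64 = 0.875.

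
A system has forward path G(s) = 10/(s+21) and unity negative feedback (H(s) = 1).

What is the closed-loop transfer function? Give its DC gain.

T(s) = G/(1+GH) = [10/(s+21)] / [1 + 10/(s+21)] = 10/(s+21+10) = 10/(s+31). DC gain = 10/31 = 0.3226.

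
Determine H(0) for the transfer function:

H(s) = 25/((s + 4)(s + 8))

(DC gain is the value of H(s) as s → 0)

DC gain = H(0) = 25/(4 × 8) = 25/32 = 0.78125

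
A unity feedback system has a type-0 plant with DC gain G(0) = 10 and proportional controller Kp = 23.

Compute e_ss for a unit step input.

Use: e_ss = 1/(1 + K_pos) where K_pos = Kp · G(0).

K_pos = Kp · G(0) = 23 × 10 = 230. e_ss = 1/(1 + 230) = 0.0043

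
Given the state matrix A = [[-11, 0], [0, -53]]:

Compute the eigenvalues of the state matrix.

For diagonal matrix, eigenvalues are diagonal entries: λ₁ = -11, λ₂ = -53.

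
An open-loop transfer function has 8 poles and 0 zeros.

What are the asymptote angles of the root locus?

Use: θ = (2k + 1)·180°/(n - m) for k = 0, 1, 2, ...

n - m = 8 - 0 = 8. Angles: θk = (2k + 1)·180°/8 = 22.5°, 67.5°, 112.5°, 157.5°, 202.5°, 247.5°, 292.5°, 337.5°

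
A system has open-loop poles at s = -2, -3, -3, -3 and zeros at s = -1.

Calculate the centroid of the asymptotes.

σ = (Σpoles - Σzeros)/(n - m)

σ = (Σpoles - Σzeros)/(n - m) = (-11 - (-1))/(4 - 1) = -10/3 = -3.33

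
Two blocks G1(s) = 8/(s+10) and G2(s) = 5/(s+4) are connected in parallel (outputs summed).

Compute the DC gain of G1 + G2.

Parallel: G_eq = G1 + G2. DC gain = G1(0) + G2(0) = 8/10 + 5/4 = 0.8 + 1.25 = 2.05.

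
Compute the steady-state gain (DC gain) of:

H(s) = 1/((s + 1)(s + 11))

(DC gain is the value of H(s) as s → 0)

DC gain = H(0) = 1/(1 × 11) = 1/11 = 0.0909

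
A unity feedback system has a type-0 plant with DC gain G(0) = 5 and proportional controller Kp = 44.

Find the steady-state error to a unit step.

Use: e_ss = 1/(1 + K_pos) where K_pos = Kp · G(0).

K_pos = Kp · G(0) = 44 × 5 = 220. e_ss = 1/(1 + 220) = 0.0045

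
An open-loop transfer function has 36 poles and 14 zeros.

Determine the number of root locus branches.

Root locus has n branches where n = number of poles = 36.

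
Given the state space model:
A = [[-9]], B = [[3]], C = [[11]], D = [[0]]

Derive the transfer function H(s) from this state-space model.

(sI - A)⁻¹ = 1/(s + 9). H(s) = 11 × 3/(s + 9) + 0 = 33/(s + 9).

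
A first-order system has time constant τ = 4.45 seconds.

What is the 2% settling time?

For first-order system, 2% settling time ≈ 4τ = 4 × 4.45 = 17.8 s.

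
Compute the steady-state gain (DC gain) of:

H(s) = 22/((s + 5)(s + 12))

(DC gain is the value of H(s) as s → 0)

DC gain = H(0) = 22/(5 × 12) = 22/60 = 0.3667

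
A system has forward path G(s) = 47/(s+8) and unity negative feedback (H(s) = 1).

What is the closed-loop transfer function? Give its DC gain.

T(s) = G/(1+GH) = [47/(s+8)] / [1 + 47/(s+8)] = 47/(s+8+47) = 47/(s+55). DC gain = 47/55 = 0.8545.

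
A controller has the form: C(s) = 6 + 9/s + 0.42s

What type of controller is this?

This is a Proportional-Integral-Derivative (PID) controller.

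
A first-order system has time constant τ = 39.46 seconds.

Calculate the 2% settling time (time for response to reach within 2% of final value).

For first-order system, 2% settling time ≈ 4τ = 4 × 39.46 = 157.84 s.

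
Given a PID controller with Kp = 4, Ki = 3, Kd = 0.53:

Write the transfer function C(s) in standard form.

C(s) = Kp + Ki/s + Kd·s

Substituting values: C(s) = 4 + 3/s + 0.53s = (0.53s² + 4s + 3)/s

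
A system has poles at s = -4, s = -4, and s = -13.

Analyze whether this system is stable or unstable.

All poles are in the left half-plane. System is stable.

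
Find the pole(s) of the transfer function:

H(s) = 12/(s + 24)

Pole is where denominator = 0: s + 24 = 0, so s = -24.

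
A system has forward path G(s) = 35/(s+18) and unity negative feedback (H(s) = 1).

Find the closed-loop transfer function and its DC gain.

T(s) = G/(1+GH) = [35/(s+18)] / [1 + 35/(s+18)] = 35/(s+18+35) = 35/(s+53). DC gain = 35/53 = 0.6604.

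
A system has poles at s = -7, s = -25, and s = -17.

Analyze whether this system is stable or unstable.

All poles are in the left half-plane. System is stable.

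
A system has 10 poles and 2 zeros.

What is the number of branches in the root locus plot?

Root locus has n branches where n = number of poles = 10.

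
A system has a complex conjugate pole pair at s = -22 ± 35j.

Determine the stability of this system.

Real part of poles is -22 (< 0, left half-plane). Stable.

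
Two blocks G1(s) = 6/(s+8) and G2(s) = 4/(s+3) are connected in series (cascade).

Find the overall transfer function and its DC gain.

Series: multiply transfer functions. G_eq = 6/(s+8) × 4/(s+3) = 24/((s+8)(s+3)). DC gain = 24/(8×3) = 1.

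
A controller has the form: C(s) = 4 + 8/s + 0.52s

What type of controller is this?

This is a Proportional-Integral-Derivative (PID) controller.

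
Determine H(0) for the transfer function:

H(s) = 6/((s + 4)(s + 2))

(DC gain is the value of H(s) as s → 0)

DC gain = H(0) = 6/(4 × 2) = 6/8 = 0.75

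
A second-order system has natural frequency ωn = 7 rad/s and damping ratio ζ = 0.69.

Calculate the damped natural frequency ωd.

ωd = ωn√(1 - ζ²) = 7√(1 - 0.69²) = 5.07 rad/s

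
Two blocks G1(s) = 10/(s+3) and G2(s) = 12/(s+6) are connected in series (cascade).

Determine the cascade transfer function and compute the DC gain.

Series: multiply transfer functions. G_eq = 10/(s+3) × 12/(s+6) = 120/((s+3)(s+6)). DC gain = 120/(3×6) = 6.6667.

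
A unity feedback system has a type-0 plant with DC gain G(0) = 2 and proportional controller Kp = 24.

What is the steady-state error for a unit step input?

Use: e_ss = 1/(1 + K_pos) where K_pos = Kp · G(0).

K_pos = Kp · G(0) = 24 × 2 = 48. e_ss = 1/(1 + 48) = 0.0204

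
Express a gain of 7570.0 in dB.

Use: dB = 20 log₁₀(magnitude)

dB = 20 log₁₀(7570.0) = 77.6 dB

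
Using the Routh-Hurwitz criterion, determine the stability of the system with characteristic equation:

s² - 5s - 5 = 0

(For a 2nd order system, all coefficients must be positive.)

Coefficients: 1, -5, -5. b=-5, c=-5 not positive, so system is unstable.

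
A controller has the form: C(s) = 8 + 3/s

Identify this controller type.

This is a Proportional-Integral (PI) controller.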